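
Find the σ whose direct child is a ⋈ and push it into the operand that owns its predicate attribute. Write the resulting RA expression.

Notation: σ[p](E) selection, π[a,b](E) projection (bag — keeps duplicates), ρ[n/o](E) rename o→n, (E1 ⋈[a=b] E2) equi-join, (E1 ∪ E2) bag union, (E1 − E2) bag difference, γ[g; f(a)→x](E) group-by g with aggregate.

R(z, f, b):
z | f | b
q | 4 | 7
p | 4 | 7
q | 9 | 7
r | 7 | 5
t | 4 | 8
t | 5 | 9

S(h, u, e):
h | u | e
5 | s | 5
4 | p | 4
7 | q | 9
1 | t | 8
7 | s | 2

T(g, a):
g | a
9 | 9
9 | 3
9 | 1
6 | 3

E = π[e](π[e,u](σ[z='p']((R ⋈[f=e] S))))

σ filters on z, owned by the left side.
E' = π[e](π[e,u]((σ[z='p'](R) ⋈[f=e] S)))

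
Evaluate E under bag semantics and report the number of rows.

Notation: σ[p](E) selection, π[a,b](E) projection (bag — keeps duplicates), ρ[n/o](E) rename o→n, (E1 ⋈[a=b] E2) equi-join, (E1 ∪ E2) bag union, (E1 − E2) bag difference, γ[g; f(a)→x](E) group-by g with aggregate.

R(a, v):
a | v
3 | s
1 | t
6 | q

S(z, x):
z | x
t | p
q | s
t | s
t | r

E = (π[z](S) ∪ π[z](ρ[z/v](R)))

Stepwise |·|:
  S → 4
  π[z](S) → 4
  R → 3
  ρ[z/v](R) → 3
  π[z](ρ[z/v](R)) → 3
  (π[z](S) ∪ π[z](ρ[z/v](R))) → 7

|E| = 7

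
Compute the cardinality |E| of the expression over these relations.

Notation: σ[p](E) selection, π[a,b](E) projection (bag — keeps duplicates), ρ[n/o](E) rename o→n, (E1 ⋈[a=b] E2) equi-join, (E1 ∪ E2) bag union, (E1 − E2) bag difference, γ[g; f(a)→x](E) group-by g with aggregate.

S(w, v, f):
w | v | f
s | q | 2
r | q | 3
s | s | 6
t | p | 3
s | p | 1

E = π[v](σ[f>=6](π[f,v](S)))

Per-node cardinality:
  S → 5
  π[f,v](S) → 5
  σ[f>=6](π[f,v](S)) → 1
  π[v](σ[f>=6](π[f,v](S))) → 1

|E| = 1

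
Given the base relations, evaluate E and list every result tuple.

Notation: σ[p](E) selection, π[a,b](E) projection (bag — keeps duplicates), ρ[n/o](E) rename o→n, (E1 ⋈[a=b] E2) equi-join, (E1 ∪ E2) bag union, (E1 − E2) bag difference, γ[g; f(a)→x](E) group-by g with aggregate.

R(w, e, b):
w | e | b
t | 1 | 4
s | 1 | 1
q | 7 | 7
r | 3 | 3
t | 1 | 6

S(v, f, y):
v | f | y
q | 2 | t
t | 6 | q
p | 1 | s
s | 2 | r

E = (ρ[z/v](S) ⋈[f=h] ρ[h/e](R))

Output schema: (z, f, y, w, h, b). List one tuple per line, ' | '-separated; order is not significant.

Stepwise |·|:
  S → 4
  ρ[z/v](S) → 4
  R → 5
  ρ[h/e](R) → 5
  (ρ[z/v](S) ⋈[f=h] ρ[h/e](R)) → 3

== RESULT ==
z | f | y | w | h | b
p | 1 | s | s | 1 | 1
p | 1 | s | t | 1 | 4
p | 1 | s | t | 1 | 6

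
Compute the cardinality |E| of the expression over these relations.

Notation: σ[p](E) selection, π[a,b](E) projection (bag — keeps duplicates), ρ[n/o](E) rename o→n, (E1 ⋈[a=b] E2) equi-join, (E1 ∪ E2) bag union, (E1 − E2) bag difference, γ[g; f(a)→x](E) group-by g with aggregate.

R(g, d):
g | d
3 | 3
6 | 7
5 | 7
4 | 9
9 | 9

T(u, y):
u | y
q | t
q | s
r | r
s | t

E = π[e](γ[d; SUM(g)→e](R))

Stepwise |·|:
  R → 5
  γ[d; SUM(g)→e](R) → 3
  π[e](γ[d; SUM(g)→e](R)) → 3

|E| = 3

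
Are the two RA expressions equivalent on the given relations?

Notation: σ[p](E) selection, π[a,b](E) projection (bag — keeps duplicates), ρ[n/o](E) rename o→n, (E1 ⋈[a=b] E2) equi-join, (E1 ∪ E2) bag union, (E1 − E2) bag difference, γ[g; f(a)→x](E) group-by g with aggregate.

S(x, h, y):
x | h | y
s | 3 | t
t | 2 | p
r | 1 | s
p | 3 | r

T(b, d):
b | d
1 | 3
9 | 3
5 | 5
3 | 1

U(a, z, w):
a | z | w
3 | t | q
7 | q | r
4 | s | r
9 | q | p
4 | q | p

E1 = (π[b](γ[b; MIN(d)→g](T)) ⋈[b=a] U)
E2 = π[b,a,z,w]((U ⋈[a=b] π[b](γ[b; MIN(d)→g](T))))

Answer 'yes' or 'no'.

E1 stepwise |·|:
  T → 4
  γ[b; MIN(d)→g](T) → 4
  π[b](γ[b; MIN(d)→g](T)) → 4
  U → 5
  (π[b](γ[b; MIN(d)→g](T)) ⋈[b=a] U) → 2
E2 stepwise |·|:
  U → 5
  T → 4
  γ[b; MIN(d)→g](T) → 4
  π[b](γ[b; MIN(d)→g](T)) → 4
  (U ⋈[a=b] π[b](γ[b; MIN(d)→g](T))) → 2
  π[b,a,z,w]((U ⋈[a=b] π[b](γ[b; MIN(d)→g](T)))) → 2

E1 and E2 produce the same multiset:
b | a | z | w
3 | 3 | t | q
9 | 9 | q | p

yes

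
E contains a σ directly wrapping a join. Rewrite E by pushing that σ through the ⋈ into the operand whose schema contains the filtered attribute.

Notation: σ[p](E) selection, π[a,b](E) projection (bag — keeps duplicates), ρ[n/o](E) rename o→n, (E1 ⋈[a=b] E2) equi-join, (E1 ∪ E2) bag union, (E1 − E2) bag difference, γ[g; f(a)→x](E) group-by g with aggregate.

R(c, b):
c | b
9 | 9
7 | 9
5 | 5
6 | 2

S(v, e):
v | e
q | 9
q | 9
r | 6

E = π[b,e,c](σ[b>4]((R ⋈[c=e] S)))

σ filters on b, owned by the left side.
E' = π[b,e,c]((σ[b>4](R) ⋈[c=e] S))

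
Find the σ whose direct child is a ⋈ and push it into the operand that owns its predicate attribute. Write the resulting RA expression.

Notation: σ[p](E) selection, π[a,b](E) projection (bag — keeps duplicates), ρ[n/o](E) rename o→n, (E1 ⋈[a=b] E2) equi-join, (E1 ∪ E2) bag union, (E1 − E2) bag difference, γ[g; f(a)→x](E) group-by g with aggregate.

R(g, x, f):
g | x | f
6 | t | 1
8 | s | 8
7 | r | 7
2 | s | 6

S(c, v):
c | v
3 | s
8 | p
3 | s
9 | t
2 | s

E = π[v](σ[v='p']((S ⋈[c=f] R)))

σ filters on v, owned by the left side.
E' = π[v]((σ[v='p'](S) ⋈[c=f] R))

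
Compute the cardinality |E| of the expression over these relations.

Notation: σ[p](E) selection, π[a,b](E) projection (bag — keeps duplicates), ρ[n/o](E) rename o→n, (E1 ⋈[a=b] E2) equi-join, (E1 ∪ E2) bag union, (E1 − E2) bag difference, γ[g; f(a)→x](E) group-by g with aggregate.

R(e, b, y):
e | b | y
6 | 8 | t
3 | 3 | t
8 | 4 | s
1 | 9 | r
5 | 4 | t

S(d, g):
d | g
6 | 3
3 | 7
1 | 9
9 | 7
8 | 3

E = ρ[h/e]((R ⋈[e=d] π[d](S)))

Row counts bottom-up:
  R → 5
  S → 5
  π[d](S) → 5
  (R ⋈[e=d] π[d](S)) → 4
  ρ[h/e]((R ⋈[e=d] π[d](S))) → 4

|E| = 4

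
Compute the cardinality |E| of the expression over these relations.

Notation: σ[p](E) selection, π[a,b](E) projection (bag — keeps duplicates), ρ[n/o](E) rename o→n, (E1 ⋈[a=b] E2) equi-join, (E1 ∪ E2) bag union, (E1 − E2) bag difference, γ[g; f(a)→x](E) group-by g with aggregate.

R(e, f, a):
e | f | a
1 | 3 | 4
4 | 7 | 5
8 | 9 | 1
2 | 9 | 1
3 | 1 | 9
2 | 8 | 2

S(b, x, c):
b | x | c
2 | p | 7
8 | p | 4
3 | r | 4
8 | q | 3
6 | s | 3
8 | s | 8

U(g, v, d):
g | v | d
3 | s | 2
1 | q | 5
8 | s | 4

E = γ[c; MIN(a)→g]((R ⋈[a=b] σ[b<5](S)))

Stepwise |·|:
  R → 6
  S → 6
  σ[b<5](S) → 2
  (R ⋈[a=b] σ[b<5](S)) → 1
  γ[c; MIN(a)→g]((R ⋈[a=b] σ[b<5](S))) → 1

|E| = 1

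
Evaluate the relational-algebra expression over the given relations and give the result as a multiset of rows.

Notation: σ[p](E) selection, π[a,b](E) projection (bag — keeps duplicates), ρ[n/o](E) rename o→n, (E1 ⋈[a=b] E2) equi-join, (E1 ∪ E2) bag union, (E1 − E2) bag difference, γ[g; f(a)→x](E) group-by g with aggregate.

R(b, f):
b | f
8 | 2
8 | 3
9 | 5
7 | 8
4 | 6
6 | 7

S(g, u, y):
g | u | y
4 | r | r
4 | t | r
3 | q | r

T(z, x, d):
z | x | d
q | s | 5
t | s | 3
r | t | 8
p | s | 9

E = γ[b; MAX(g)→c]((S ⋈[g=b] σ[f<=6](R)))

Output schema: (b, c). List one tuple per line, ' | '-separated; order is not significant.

Subexpression sizes:
  S → 3
  R → 6
  σ[f<=6](R) → 4
  (S ⋈[g=b] σ[f<=6](R)) → 2
  γ[b; MAX(g)→c]((S ⋈[g=b] σ[f<=6](R))) → 1

== RESULT ==
b | c
4 | 4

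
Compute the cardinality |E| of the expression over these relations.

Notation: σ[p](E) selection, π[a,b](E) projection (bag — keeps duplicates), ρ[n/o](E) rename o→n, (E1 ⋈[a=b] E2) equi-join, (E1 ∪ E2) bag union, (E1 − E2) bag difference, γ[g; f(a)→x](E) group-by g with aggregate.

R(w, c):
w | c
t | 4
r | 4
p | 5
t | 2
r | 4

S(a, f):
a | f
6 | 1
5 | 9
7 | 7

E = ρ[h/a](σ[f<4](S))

Stepwise |·|:
  S → 3
  σ[f<4](S) → 1
  ρ[h/a](σ[f<4](S)) → 1

|E| = 1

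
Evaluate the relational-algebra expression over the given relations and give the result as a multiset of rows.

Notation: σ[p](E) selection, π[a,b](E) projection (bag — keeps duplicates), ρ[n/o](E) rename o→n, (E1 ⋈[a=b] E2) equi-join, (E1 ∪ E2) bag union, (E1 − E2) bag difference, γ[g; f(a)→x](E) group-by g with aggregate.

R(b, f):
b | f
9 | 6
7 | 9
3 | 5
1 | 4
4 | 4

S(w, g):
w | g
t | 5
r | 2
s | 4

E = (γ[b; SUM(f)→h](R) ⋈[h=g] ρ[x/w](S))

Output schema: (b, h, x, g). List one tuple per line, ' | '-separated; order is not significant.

Per-node cardinality:
  R → 5
  γ[b; SUM(f)→h](R) → 5
  S → 3
  ρ[x/w](S) → 3
  (γ[b; SUM(f)→h](R) ⋈[h=g] ρ[x/w](S)) → 3

== RESULT ==
b | h | x | g
1 | 4 | s | 4
3 | 5 | t | 5
4 | 4 | s | 4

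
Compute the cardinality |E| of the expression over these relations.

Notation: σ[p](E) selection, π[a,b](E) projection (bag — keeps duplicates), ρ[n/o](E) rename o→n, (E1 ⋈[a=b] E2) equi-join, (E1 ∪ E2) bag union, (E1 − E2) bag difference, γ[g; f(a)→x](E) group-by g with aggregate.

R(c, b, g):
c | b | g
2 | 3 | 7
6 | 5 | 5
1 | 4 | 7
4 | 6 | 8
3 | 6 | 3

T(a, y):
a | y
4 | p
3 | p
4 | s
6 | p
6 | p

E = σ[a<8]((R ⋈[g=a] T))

Stepwise |·|:
  R → 5
  T → 5
  (R ⋈[g=a] T) → 1
  σ[a<8]((R ⋈[g=a] T)) → 1

|E| = 1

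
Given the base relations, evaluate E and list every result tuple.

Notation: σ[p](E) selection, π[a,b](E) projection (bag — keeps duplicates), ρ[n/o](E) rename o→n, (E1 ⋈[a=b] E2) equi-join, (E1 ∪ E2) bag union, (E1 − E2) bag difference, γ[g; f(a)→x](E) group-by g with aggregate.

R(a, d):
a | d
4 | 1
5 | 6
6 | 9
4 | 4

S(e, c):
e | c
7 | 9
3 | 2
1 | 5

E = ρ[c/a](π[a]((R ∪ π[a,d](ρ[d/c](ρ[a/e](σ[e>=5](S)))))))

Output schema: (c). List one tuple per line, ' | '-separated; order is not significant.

Per-node cardinality:
  R → 4
  S → 3
  σ[e>=5](S) → 1
  ρ[a/e](σ[e>=5](S)) → 1
  ρ[d/c](ρ[a/e](σ[e>=5](S))) → 1
  π[a,d](ρ[d/c](ρ[a/e](σ[e>=5](S)))) → 1
  (R ∪ π[a,d](ρ[d/c](ρ[a/e](σ[e>=5](S))))) → 5
  π[a]((R ∪ π[a,d](ρ[d/c](ρ[a/e](σ[e>=5](S)))))) → 5
  ρ[c/a](π[a]((R ∪ π[a,d](ρ[d/c](ρ[a/e](σ[e>=5](S))))))) → 5

== RESULT ==
c
4
4
5
6
7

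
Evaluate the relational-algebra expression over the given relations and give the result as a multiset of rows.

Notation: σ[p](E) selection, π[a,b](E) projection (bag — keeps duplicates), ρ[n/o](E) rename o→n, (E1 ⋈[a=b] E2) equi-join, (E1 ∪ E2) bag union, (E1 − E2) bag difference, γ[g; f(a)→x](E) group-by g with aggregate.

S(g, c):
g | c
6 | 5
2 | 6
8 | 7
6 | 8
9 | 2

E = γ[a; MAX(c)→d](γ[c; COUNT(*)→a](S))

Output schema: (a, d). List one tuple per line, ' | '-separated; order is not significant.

Subexpression sizes:
  S → 5
  γ[c; COUNT(*)→a](S) → 5
  γ[a; MAX(c)→d](γ[c; COUNT(*)→a](S)) → 1

== RESULT ==
a | d
1 | 8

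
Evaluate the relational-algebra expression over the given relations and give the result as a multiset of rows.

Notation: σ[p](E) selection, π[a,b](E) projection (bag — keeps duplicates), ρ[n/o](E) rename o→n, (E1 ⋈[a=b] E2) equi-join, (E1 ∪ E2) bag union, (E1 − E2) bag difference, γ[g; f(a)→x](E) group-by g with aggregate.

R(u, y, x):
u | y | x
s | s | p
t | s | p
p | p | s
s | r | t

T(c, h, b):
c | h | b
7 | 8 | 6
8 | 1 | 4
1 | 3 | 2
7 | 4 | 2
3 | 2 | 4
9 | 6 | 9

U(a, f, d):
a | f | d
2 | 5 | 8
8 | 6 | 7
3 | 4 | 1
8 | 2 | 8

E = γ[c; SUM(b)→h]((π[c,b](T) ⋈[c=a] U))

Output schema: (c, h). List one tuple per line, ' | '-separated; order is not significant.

Row counts bottom-up:
  T → 6
  π[c,b](T) → 6
  U → 4
  (π[c,b](T) ⋈[c=a] U) → 3
  γ[c; SUM(b)→h]((π[c,b](T) ⋈[c=a] U)) → 2

== RESULT ==
c | h
3 | 4
8 | 8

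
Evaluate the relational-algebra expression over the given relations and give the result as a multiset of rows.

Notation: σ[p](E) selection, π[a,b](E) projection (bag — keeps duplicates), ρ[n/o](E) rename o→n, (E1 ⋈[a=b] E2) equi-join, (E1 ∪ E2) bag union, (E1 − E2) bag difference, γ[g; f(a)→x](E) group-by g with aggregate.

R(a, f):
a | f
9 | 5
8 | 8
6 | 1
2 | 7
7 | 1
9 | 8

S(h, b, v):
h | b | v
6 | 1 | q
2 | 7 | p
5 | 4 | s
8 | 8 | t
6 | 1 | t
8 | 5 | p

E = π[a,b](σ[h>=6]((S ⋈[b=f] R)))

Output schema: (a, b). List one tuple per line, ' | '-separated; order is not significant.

Subexpression sizes:
  S → 6
  R → 6
  (S ⋈[b=f] R) → 8
  σ[h>=6]((S ⋈[b=f] R)) → 7
  π[a,b](σ[h>=6]((S ⋈[b=f] R))) → 7

== RESULT ==
a | b
6 | 1
6 | 1
7 | 1
7 | 1
8 | 8
9 | 5
9 | 8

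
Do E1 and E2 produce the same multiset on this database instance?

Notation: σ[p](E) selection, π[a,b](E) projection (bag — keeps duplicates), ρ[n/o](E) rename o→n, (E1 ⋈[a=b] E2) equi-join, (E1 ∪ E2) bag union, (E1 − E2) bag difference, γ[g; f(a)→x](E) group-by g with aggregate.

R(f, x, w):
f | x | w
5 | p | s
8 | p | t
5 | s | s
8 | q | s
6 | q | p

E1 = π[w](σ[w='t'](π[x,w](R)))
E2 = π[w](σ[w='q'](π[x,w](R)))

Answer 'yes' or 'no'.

E1 row counts bottom-up:
  R → 5
  π[x,w](R) → 5
  σ[w='t'](π[x,w](R)) → 1
  π[w](σ[w='t'](π[x,w](R))) → 1
E2 row counts bottom-up:
  R → 5
  π[x,w](R) → 5
  σ[w='q'](π[x,w](R)) → 0
  π[w](σ[w='q'](π[x,w](R))) → 0

E1 result:
w
t
E2 result:
w
(0 rows)
Witness: ('t',) appears 1× in E1 but 0× in E2.

no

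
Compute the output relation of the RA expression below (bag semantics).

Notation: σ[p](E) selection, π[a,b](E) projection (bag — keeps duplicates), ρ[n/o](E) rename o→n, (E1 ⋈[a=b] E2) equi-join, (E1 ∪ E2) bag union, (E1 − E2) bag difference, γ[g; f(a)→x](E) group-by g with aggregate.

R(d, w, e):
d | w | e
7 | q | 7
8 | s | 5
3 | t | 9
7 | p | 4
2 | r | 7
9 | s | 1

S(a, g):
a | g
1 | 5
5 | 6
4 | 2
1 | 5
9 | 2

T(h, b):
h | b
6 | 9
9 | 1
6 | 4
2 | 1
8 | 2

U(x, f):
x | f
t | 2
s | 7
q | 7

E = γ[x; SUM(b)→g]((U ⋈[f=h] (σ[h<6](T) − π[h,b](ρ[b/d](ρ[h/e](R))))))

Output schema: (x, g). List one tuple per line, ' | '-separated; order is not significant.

Per-node cardinality:
  U → 3
  T → 5
  σ[h<6](T) → 1
  R → 6
  ρ[h/e](R) → 6
  ρ[b/d](ρ[h/e](R)) → 6
  π[h,b](ρ[b/d](ρ[h/e](R))) → 6
  (σ[h<6](T) − π[h,b](ρ[b/d](ρ[h/e](R)))) → 1
  (U ⋈[f=h] (σ[h<6](T) − π[h,b](ρ[b/d](ρ[h/e](R))))) → 1
  γ[x; SUM(b)→g]((U ⋈[f=h] (σ[h<6](T) − π[h,b](ρ[b/d](ρ[h/e](R)))))) → 1

== RESULT ==
x | g
t | 1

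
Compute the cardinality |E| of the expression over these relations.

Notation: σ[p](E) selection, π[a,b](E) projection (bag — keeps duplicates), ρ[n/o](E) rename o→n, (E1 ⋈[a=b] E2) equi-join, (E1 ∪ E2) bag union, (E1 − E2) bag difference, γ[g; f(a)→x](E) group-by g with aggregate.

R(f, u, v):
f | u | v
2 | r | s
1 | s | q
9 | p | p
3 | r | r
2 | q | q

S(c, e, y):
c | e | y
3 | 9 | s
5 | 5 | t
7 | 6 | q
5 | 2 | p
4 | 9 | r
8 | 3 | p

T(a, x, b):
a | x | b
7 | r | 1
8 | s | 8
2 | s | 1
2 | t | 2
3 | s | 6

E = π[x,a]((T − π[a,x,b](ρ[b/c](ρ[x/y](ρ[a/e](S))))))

Per-node cardinality:
  T → 5
  S → 6
  ρ[a/e](S) → 6
  ρ[x/y](ρ[a/e](S)) → 6
  ρ[b/c](ρ[x/y](ρ[a/e](S))) → 6
  π[a,x,b](ρ[b/c](ρ[x/y](ρ[a/e](S)))) → 6
  (T − π[a,x,b](ρ[b/c](ρ[x/y](ρ[a/e](S))))) → 5
  π[x,a]((T − π[a,x,b](ρ[b/c](ρ[x/y](ρ[a/e](S)))))) → 5

|E| = 5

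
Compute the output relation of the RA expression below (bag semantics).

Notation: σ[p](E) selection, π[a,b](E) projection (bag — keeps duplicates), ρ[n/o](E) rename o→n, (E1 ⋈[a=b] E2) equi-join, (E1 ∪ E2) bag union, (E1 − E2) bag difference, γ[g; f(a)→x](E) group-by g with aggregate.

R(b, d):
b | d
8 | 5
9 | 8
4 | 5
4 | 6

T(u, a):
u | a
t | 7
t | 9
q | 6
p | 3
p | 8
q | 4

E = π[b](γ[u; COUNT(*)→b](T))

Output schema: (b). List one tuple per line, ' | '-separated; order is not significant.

Subexpression sizes:
  T → 6
  γ[u; COUNT(*)→b](T) → 3
  π[b](γ[u; COUNT(*)→b](T)) → 3

== RESULT ==
b
2
2
2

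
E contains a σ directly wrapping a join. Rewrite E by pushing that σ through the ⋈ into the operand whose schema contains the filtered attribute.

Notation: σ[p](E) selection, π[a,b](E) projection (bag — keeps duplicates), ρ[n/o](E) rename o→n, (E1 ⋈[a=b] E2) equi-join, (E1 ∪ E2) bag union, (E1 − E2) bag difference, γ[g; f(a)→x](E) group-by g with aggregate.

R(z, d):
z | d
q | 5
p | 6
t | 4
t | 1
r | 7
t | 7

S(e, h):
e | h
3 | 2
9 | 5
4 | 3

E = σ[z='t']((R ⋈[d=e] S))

σ filters on z, owned by the left side.
E' = (σ[z='t'](R) ⋈[d=e] S)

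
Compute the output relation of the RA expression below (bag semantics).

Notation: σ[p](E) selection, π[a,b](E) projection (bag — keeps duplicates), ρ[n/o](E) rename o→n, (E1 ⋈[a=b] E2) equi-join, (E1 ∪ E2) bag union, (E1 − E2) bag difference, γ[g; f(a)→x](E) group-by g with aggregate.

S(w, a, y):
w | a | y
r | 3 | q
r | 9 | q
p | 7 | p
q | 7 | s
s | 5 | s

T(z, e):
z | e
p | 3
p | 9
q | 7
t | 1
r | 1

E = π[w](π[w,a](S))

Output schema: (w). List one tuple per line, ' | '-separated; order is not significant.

Row counts bottom-up:
  S → 5
  π[w,a](S) → 5
  π[w](π[w,a](S)) → 5

== RESULT ==
w
p
q
r
r
s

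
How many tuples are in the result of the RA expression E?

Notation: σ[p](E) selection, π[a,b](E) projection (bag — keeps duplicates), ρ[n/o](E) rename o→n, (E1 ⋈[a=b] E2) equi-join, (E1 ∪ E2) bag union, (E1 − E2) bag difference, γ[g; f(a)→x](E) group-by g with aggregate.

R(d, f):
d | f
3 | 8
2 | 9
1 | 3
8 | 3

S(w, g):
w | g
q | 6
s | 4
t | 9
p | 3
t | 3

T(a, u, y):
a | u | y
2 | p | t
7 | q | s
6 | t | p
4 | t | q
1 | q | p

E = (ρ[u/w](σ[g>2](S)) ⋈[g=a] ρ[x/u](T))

Stepwise |·|:
  S → 5
  σ[g>2](S) → 5
  ρ[u/w](σ[g>2](S)) → 5
  T → 5
  ρ[x/u](T) → 5
  (ρ[u/w](σ[g>2](S)) ⋈[g=a] ρ[x/u](T)) → 2

|E| = 2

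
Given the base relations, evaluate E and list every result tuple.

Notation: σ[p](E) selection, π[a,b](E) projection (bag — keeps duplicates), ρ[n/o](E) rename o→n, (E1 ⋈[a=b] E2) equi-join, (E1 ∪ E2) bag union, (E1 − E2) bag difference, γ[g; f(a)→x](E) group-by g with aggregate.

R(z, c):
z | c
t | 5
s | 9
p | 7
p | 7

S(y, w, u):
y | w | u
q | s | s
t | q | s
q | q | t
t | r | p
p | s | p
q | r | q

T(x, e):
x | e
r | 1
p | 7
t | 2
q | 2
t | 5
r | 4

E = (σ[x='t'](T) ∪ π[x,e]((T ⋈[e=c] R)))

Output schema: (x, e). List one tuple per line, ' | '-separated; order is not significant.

Row counts bottom-up:
  T → 6
  σ[x='t'](T) → 2
  T → 6
  R → 4
  (T ⋈[e=c] R) → 3
  π[x,e]((T ⋈[e=c] R)) → 3
  (σ[x='t'](T) ∪ π[x,e]((T ⋈[e=c] R))) → 5

== RESULT ==
x | e
p | 7
p | 7
t | 2
t | 5
t | 5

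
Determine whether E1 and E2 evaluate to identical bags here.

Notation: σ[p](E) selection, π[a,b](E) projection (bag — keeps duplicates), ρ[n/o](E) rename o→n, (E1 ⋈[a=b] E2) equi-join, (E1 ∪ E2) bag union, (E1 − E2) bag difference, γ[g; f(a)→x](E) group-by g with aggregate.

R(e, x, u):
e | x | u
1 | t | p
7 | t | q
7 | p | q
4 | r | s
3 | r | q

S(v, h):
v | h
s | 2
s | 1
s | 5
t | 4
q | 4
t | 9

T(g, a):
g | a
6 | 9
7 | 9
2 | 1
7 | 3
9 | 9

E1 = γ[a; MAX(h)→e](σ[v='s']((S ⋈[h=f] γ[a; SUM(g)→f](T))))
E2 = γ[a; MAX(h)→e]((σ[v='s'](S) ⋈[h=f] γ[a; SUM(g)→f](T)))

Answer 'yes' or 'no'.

E1 row counts bottom-up:
  S → 6
  T → 5
  γ[a; SUM(g)→f](T) → 3
  (S ⋈[h=f] γ[a; SUM(g)→f](T)) → 1
  σ[v='s']((S ⋈[h=f] γ[a; SUM(g)→f](T))) → 1
  γ[a; MAX(h)→e](σ[v='s']((S ⋈[h=f] γ[a; SUM(g)→f](T)))) → 1
E2 row counts bottom-up:
  S → 6
  σ[v='s'](S) → 3
  T → 5
  γ[a; SUM(g)→f](T) → 3
  (σ[v='s'](S) ⋈[h=f] γ[a; SUM(g)→f](T)) → 1
  γ[a; MAX(h)→e]((σ[v='s'](S) ⋈[h=f] γ[a; SUM(g)→f](T))) → 1

E1 and E2 produce the same multiset:
a | e
1 | 2

yes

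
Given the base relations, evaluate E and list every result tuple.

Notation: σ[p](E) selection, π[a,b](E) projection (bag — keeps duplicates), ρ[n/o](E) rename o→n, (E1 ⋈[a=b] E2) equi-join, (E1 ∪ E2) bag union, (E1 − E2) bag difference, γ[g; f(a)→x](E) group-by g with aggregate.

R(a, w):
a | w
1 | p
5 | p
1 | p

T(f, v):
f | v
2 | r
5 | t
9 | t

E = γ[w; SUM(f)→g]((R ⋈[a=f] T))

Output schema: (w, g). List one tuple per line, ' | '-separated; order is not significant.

Subexpression sizes:
  R → 3
  T → 3
  (R ⋈[a=f] T) → 1
  γ[w; SUM(f)→g]((R ⋈[a=f] T)) → 1

== RESULT ==
w | g
p | 5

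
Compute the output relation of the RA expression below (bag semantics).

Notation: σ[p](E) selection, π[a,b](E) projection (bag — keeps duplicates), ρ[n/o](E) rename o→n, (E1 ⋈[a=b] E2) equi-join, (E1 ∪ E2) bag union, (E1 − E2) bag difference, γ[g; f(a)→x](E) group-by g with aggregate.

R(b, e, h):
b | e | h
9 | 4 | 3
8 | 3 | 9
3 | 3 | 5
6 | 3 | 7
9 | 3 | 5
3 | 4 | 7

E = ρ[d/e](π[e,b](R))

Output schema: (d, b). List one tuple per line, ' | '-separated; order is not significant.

Row counts bottom-up:
  R → 6
  π[e,b](R) → 6
  ρ[d/e](π[e,b](R)) → 6

== RESULT ==
d | b
3 | 3
3 | 6
3 | 8
3 | 9
4 | 3
4 | 9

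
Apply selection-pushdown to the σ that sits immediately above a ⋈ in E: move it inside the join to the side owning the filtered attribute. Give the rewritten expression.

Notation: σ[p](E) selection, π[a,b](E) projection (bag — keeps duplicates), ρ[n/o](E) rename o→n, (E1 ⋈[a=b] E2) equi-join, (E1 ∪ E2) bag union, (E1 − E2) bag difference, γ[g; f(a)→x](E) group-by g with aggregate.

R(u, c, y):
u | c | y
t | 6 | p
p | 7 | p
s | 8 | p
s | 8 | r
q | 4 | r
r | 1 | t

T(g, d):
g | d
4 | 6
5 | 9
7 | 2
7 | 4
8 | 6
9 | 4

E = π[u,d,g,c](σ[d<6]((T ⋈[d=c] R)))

σ filters on d, owned by the left side.
E' = π[u,d,g,c]((σ[d<6](T) ⋈[d=c] R))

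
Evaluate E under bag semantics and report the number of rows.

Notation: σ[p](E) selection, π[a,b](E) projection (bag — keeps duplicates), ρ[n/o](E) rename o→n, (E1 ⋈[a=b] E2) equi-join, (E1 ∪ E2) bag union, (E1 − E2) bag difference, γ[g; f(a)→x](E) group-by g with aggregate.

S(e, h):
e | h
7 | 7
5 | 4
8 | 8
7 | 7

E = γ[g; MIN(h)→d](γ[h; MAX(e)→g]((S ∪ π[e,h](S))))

Per-node cardinality:
  S → 4
  S → 4
  π[e,h](S) → 4
  (S ∪ π[e,h](S)) → 8
  γ[h; MAX(e)→g]((S ∪ π[e,h](S))) → 3
  γ[g; MIN(h)→d](γ[h; MAX(e)→g]((S ∪ π[e,h](S)))) → 3

|E| = 3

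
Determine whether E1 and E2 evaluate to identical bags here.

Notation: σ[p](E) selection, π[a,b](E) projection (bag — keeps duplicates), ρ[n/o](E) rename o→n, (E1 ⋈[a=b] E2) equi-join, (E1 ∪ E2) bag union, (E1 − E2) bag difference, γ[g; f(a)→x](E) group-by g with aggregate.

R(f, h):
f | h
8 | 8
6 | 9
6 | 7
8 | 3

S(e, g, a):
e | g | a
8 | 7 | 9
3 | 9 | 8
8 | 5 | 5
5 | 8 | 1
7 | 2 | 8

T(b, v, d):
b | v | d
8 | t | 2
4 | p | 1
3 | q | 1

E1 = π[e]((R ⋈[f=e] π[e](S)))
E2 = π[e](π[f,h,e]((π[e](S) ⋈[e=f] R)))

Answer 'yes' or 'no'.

E1 per-node cardinality:
  R → 4
  S → 5
  π[e](S) → 5
  (R ⋈[f=e] π[e](S)) → 4
  π[e]((R ⋈[f=e] π[e](S))) → 4
E2 per-node cardinality:
  S → 5
  π[e](S) → 5
  R → 4
  (π[e](S) ⋈[e=f] R) → 4
  π[f,h,e]((π[e](S) ⋈[e=f] R)) → 4
  π[e](π[f,h,e]((π[e](S) ⋈[e=f] R))) → 4

E1 and E2 produce the same multiset:
e
8
8
8
8

yes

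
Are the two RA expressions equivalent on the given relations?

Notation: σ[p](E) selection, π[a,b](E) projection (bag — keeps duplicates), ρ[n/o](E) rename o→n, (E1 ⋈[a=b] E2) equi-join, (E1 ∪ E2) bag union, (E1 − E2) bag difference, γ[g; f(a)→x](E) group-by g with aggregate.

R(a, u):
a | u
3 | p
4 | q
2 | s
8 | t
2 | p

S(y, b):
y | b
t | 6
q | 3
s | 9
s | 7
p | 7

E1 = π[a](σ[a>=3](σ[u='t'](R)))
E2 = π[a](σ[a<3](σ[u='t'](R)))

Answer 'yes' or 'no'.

E1 per-node cardinality:
  R → 5
  σ[u='t'](R) → 1
  σ[a>=3](σ[u='t'](R)) → 1
  π[a](σ[a>=3](σ[u='t'](R))) → 1
E2 per-node cardinality:
  R → 5
  σ[u='t'](R) → 1
  σ[a<3](σ[u='t'](R)) → 0
  π[a](σ[a<3](σ[u='t'](R))) → 0

E1 result:
a
8
E2 result:
a
(0 rows)
Witness: (8,) appears 1× in E1 but 0× in E2.

no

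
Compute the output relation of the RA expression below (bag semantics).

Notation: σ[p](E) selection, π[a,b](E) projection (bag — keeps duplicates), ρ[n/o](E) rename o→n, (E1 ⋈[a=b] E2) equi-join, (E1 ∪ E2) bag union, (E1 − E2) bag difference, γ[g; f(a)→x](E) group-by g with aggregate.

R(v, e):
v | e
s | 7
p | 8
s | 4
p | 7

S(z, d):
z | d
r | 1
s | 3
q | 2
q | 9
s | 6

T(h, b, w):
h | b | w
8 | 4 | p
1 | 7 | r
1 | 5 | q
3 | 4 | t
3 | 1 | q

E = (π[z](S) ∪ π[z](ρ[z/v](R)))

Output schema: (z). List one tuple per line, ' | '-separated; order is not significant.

Per-node cardinality:
  S → 5
  π[z](S) → 5
  R → 4
  ρ[z/v](R) → 4
  π[z](ρ[z/v](R)) → 4
  (π[z](S) ∪ π[z](ρ[z/v](R))) → 9

== RESULT ==
z
p
p
q
q
r
s
s
s
s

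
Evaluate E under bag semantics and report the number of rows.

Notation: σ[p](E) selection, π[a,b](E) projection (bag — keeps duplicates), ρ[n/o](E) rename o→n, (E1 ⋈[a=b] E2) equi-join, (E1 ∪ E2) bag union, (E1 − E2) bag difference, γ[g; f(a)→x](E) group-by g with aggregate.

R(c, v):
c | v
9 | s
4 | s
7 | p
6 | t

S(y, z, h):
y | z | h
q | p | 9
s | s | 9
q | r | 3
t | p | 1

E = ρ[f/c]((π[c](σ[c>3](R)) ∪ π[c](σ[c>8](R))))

Stepwise |·|:
  R → 4
  σ[c>3](R) → 4
  π[c](σ[c>3](R)) → 4
  R → 4
  σ[c>8](R) → 1
  π[c](σ[c>8](R)) → 1
  (π[c](σ[c>3](R)) ∪ π[c](σ[c>8](R))) → 5
  ρ[f/c]((π[c](σ[c>3](R)) ∪ π[c](σ[c>8](R)))) → 5

|E| = 5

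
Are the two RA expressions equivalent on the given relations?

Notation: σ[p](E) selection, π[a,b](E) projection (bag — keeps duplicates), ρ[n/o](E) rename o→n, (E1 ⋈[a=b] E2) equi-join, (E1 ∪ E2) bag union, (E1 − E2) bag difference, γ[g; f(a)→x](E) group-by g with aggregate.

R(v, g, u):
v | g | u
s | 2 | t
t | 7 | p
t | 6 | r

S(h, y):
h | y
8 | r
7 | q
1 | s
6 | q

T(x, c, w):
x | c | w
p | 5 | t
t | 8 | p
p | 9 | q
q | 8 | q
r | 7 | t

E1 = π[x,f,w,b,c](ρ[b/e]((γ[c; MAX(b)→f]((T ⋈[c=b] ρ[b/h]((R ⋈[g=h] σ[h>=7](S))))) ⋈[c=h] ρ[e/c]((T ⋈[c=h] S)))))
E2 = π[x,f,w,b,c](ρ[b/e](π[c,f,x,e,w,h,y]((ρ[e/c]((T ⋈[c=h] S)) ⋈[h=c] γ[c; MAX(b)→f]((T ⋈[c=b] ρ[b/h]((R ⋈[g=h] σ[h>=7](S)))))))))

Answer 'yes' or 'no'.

E1 per-node cardinality:
  T → 5
  R → 3
  S → 4
  σ[h>=7](S) → 2
  (R ⋈[g=h] σ[h>=7](S)) → 1
  ρ[b/h]((R ⋈[g=h] σ[h>=7](S))) → 1
  (T ⋈[c=b] ρ[b/h]((R ⋈[g=h] σ[h>=7](S)))) → 1
  γ[c; MAX(b)→f]((T ⋈[c=b] ρ[b/h]((R ⋈[g=h] σ[h>=7](S))))) → 1
  T → 5
  S → 4
  (T ⋈[c=h] S) → 3
  ρ[e/c]((T ⋈[c=h] S)) → 3
  (γ[c; MAX(b)→f]((T ⋈[c=b] ρ[b/h]((R ⋈[g=h] σ[h>=7](S))))) ⋈[c=h] ρ[e/c]((T ⋈[c=h] S))) → 1
  ρ[b/e]((γ[c; MAX(b)→f]((T ⋈[c=b] ρ[b/h]((R ⋈[g=h] σ[h>=7](S))))) ⋈[c=h] ρ[e/c]((T ⋈[c=h] S)))) → 1
  π[x,f,w,b,c](ρ[b/e]((γ[c; MAX(b)→f]((T ⋈[c=b] ρ[b/h]((R ⋈[g=h] σ[h>=7](S))))) ⋈[c=h] ρ[e/c]((T ⋈[c=h] S))))) → 1
E2 per-node cardinality:
  T → 5
  S → 4
  (T ⋈[c=h] S) → 3
  ρ[e/c]((T ⋈[c=h] S)) → 3
  T → 5
  R → 3
  S → 4
  σ[h>=7](S) → 2
  (R ⋈[g=h] σ[h>=7](S)) → 1
  ρ[b/h]((R ⋈[g=h] σ[h>=7](S))) → 1
  (T ⋈[c=b] ρ[b/h]((R ⋈[g=h] σ[h>=7](S)))) → 1
  γ[c; MAX(b)→f]((T ⋈[c=b] ρ[b/h]((R ⋈[g=h] σ[h>=7](S))))) → 1
  (ρ[e/c]((T ⋈[c=h] S)) ⋈[h=c] γ[c; MAX(b)→f]((T ⋈[c=b] ρ[b/h]((R ⋈[g=h] σ[h>=7](S)))))) → 1
  π[c,f,x,e,w,h,y]((ρ[e/c]((T ⋈[c=h] S)) ⋈[h=c] γ[c; MAX(b)→f]((T ⋈[c=b] ρ[b/h]((R ⋈[g=h] σ[h>=7](S))))))) → 1
  ρ[b/e](π[c,f,x,e,w,h,y]((ρ[e/c]((T ⋈[c=h] S)) ⋈[h=c] γ[c; MAX(b)→f]((T ⋈[c=b] ρ[b/h]((R ⋈[g=h] σ[h>=7](S)))))))) → 1
  π[x,f,w,b,c](ρ[b/e](π[c,f,x,e,w,h,y]((ρ[e/c]((T ⋈[c=h] S)) ⋈[h=c] γ[c; MAX(b)→f]((T ⋈[c=b] ρ[b/h]((R ⋈[g=h] σ[h>=7](S))))))))) → 1

E1 and E2 produce the same multiset:
x | f | w | b | c
r | 7 | t | 7 | 7

yes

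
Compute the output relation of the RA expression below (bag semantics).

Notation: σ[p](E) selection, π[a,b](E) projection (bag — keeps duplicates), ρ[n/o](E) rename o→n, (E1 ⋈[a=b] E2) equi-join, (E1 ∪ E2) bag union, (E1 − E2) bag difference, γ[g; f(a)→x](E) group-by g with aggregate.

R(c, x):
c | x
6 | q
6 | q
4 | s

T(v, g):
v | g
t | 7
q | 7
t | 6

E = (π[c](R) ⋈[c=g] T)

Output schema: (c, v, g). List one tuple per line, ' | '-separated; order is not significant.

Per-node cardinality:
  R → 3
  π[c](R) → 3
  T → 3
  (π[c](R) ⋈[c=g] T) → 2

== RESULT ==
c | v | g
6 | t | 6
6 | t | 6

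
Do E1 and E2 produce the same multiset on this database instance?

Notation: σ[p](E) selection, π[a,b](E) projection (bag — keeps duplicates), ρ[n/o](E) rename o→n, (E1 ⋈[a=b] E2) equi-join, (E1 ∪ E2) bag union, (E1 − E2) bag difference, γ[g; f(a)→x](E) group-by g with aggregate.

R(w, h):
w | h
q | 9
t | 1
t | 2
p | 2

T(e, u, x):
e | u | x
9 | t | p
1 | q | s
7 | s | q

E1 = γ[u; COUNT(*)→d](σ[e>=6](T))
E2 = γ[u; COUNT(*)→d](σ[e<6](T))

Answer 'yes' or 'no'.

E1 per-node cardinality:
  T → 3
  σ[e>=6](T) → 2
  γ[u; COUNT(*)→d](σ[e>=6](T)) → 2
E2 per-node cardinality:
  T → 3
  σ[e<6](T) → 1
  γ[u; COUNT(*)→d](σ[e<6](T)) → 1

E1 result:
u | d
s | 1
t | 1
E2 result:
u | d
q | 1
Witness: ('q', 1) appears 0× in E1 but 1× in E2.

no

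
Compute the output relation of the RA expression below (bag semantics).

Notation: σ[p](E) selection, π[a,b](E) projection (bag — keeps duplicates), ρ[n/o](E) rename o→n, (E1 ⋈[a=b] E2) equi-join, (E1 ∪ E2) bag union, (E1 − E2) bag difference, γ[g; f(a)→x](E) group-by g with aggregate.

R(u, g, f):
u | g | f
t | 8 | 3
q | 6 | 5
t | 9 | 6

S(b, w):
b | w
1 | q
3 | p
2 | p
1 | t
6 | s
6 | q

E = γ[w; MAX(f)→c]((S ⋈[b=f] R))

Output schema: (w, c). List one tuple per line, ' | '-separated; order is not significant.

Subexpression sizes:
  S → 6
  R → 3
  (S ⋈[b=f] R) → 3
  γ[w; MAX(f)→c]((S ⋈[b=f] R)) → 3

== RESULT ==
w | c
p | 3
q | 6
s | 6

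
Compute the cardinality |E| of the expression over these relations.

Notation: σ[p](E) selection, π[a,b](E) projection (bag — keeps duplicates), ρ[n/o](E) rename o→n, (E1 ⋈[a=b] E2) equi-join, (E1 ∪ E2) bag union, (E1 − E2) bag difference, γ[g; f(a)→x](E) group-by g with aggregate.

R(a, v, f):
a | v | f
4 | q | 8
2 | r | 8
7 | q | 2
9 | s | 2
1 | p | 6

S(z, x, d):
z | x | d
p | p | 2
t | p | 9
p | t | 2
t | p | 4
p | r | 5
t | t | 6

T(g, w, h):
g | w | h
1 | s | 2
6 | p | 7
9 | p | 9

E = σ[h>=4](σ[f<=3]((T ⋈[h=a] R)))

Per-node cardinality:
  T → 3
  R → 5
  (T ⋈[h=a] R) → 3
  σ[f<=3]((T ⋈[h=a] R)) → 2
  σ[h>=4](σ[f<=3]((T ⋈[h=a] R))) → 2

|E| = 2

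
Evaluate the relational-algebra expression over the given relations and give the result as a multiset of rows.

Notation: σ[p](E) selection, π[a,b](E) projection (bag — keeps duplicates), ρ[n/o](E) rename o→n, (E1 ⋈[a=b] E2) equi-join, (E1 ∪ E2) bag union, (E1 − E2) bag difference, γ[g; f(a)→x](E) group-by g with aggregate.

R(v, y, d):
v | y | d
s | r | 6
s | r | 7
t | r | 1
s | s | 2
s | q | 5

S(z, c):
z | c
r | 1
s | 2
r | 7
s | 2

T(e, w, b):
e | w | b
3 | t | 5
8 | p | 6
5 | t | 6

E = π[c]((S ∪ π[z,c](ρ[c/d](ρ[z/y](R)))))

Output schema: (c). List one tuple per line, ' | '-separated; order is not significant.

Stepwise |·|:
  S → 4
  R → 5
  ρ[z/y](R) → 5
  ρ[c/d](ρ[z/y](R)) → 5
  π[z,c](ρ[c/d](ρ[z/y](R))) → 5
  (S ∪ π[z,c](ρ[c/d](ρ[z/y](R)))) → 9
  π[c]((S ∪ π[z,c](ρ[c/d](ρ[z/y](R))))) → 9

== RESULT ==
c
1
1
2
2
2
5
6
7
7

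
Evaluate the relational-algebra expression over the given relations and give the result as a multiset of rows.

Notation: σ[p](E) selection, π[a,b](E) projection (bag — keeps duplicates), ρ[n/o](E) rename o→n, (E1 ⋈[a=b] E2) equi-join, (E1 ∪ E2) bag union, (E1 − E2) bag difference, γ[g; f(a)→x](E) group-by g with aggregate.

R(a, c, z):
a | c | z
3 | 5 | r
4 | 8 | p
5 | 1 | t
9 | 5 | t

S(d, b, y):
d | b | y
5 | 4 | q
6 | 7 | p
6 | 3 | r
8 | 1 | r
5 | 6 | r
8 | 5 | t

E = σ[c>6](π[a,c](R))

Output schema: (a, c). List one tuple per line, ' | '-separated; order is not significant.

Stepwise |·|:
  R → 4
  π[a,c](R) → 4
  σ[c>6](π[a,c](R)) → 1

== RESULT ==
a | c
4 | 8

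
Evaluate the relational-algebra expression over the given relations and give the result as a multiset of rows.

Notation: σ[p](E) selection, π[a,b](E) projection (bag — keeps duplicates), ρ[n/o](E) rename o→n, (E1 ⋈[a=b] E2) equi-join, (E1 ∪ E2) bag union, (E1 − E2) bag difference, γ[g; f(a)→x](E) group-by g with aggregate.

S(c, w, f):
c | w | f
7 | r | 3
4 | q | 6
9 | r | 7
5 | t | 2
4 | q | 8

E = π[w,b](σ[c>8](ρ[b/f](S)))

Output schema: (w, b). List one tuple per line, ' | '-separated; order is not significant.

Stepwise |·|:
  S → 5
  ρ[b/f](S) → 5
  σ[c>8](ρ[b/f](S)) → 1
  π[w,b](σ[c>8](ρ[b/f](S))) → 1

== RESULT ==
w | b
r | 7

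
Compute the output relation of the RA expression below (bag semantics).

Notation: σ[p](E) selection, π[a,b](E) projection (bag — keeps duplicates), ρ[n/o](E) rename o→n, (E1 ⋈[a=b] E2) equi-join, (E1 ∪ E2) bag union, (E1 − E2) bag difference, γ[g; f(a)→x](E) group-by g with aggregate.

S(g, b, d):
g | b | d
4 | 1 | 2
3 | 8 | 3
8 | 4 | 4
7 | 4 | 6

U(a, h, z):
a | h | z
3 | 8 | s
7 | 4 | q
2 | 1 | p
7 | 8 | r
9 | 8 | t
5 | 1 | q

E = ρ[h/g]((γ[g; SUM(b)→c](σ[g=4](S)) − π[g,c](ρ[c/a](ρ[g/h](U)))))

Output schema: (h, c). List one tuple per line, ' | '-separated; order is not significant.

Per-node cardinality:
  S → 4
  σ[g=4](S) → 1
  γ[g; SUM(b)→c](σ[g=4](S)) → 1
  U → 6
  ρ[g/h](U) → 6
  ρ[c/a](ρ[g/h](U)) → 6
  π[g,c](ρ[c/a](ρ[g/h](U))) → 6
  (γ[g; SUM(b)→c](σ[g=4](S)) − π[g,c](ρ[c/a](ρ[g/h](U)))) → 1
  ρ[h/g]((γ[g; SUM(b)→c](σ[g=4](S)) − π[g,c](ρ[c/a](ρ[g/h](U))))) → 1

== RESULT ==
h | c
4 | 1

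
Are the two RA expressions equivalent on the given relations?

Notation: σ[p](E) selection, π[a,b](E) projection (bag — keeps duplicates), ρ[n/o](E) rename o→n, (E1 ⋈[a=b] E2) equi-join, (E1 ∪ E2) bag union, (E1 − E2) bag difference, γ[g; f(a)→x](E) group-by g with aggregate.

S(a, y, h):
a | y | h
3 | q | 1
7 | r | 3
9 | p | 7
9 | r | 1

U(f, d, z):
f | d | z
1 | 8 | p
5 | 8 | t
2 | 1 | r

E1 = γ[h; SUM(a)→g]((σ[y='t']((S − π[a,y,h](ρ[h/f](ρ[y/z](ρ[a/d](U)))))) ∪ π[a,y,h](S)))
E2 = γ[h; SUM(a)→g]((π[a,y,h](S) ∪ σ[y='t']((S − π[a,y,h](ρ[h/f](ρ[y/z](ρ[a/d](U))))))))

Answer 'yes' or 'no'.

E1 row counts bottom-up:
  S → 4
  U → 3
  ρ[a/d](U) → 3
  ρ[y/z](ρ[a/d](U)) → 3
  ρ[h/f](ρ[y/z](ρ[a/d](U))) → 3
  π[a,y,h](ρ[h/f](ρ[y/z](ρ[a/d](U)))) → 3
  (S − π[a,y,h](ρ[h/f](ρ[y/z](ρ[a/d](U))))) → 4
  σ[y='t']((S − π[a,y,h](ρ[h/f](ρ[y/z](ρ[a/d](U)))))) → 0
  S → 4
  π[a,y,h](S) → 4
  (σ[y='t']((S − π[a,y,h](ρ[h/f](ρ[y/z](ρ[a/d](U)))))) ∪ π[a,y,h](S)) → 4
  γ[h; SUM(a)→g]((σ[y='t']((S − π[a,y,h](ρ[h/f](ρ[y/z](ρ[a/d](U)))))) ∪ π[a,y,h](S))) → 3
E2 row counts bottom-up:
  S → 4
  π[a,y,h](S) → 4
  S → 4
  U → 3
  ρ[a/d](U) → 3
  ρ[y/z](ρ[a/d](U)) → 3
  ρ[h/f](ρ[y/z](ρ[a/d](U))) → 3
  π[a,y,h](ρ[h/f](ρ[y/z](ρ[a/d](U)))) → 3
  (S − π[a,y,h](ρ[h/f](ρ[y/z](ρ[a/d](U))))) → 4
  σ[y='t']((S − π[a,y,h](ρ[h/f](ρ[y/z](ρ[a/d](U)))))) → 0
  (π[a,y,h](S) ∪ σ[y='t']((S − π[a,y,h](ρ[h/f](ρ[y/z](ρ[a/d](U))))))) → 4
  γ[h; SUM(a)→g]((π[a,y,h](S) ∪ σ[y='t']((S − π[a,y,h](ρ[h/f](ρ[y/z](ρ[a/d](U)))))))) → 3

E1 and E2 produce the same multiset:
h | g
1 | 12
3 | 7
7 | 9

yes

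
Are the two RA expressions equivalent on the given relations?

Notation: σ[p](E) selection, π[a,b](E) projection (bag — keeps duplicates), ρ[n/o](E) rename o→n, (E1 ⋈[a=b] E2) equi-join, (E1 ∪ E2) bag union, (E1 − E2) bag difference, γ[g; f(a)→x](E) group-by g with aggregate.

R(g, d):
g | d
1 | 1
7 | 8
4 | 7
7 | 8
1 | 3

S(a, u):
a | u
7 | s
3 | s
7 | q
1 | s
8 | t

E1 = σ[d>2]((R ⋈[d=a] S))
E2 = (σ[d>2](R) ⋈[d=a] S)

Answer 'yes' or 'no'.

E1 subexpression sizes:
  R → 5
  S → 5
  (R ⋈[d=a] S) → 6
  σ[d>2]((R ⋈[d=a] S)) → 5
E2 subexpression sizes:
  R → 5
  σ[d>2](R) → 4
  S → 5
  (σ[d>2](R) ⋈[d=a] S) → 5

E1 and E2 produce the same multiset:
g | d | a | u
1 | 3 | 3 | s
4 | 7 | 7 | q
4 | 7 | 7 | s
7 | 8 | 8 | t
7 | 8 | 8 | t

yes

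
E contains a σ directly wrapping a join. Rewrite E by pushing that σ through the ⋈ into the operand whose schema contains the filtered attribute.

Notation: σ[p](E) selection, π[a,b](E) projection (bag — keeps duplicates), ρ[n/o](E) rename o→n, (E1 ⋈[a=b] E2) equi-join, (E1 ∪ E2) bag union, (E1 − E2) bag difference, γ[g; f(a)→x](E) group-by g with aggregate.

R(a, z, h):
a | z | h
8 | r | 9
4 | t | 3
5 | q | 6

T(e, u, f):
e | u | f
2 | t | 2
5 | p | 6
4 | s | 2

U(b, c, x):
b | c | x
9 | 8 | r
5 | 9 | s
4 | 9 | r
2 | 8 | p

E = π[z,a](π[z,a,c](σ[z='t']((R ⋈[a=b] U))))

σ filters on z, owned by the left side.
E' = π[z,a](π[z,a,c]((σ[z='t'](R) ⋈[a=b] U)))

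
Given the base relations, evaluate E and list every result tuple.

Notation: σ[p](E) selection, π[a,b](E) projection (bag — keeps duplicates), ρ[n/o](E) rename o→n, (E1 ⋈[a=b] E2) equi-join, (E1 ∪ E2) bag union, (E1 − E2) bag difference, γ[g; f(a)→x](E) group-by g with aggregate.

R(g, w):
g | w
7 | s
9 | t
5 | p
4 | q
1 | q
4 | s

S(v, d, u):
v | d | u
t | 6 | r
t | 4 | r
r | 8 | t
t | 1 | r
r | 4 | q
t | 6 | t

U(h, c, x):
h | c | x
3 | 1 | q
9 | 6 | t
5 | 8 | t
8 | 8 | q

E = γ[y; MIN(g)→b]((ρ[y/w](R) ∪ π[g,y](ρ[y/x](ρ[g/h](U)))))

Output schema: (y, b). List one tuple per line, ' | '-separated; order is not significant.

Per-node cardinality:
  R → 6
  ρ[y/w](R) → 6
  U → 4
  ρ[g/h](U) → 4
  ρ[y/x](ρ[g/h](U)) → 4
  π[g,y](ρ[y/x](ρ[g/h](U))) → 4
  (ρ[y/w](R) ∪ π[g,y](ρ[y/x](ρ[g/h](U)))) → 10
  γ[y; MIN(g)→b]((ρ[y/w](R) ∪ π[g,y](ρ[y/x](ρ[g/h](U))))) → 4

== RESULT ==
y | b
p | 5
q | 1
s | 4
t | 5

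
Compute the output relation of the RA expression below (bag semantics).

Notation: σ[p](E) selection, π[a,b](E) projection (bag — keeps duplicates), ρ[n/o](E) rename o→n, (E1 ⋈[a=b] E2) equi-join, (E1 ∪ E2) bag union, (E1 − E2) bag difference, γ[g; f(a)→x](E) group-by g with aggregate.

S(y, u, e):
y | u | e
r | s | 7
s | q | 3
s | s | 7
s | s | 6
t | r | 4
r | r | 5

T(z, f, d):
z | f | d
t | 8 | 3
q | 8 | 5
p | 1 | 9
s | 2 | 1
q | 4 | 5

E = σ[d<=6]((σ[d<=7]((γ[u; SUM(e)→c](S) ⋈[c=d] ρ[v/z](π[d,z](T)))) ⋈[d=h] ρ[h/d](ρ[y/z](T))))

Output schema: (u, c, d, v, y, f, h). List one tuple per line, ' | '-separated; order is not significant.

Per-node cardinality:
  S → 6
  γ[u; SUM(e)→c](S) → 3
  T → 5
  π[d,z](T) → 5
  ρ[v/z](π[d,z](T)) → 5
  (γ[u; SUM(e)→c](S) ⋈[c=d] ρ[v/z](π[d,z](T))) → 2
  σ[d<=7]((γ[u; SUM(e)→c](S) ⋈[c=d] ρ[v/z](π[d,z](T)))) → 1
  T → 5
  ρ[y/z](T) → 5
  ρ[h/d](ρ[y/z](T)) → 5
  (σ[d<=7]((γ[u; SUM(e)→c](S) ⋈[c=d] ρ[v/z](π[d,z](T)))) ⋈[d=h] ρ[h/d](ρ[y/z](T))) → 1
  σ[d<=6]((σ[d<=7]((γ[u; SUM(e)→c](S) ⋈[c=d] ρ[v/z](π[d,z](T)))) ⋈[d=h] ρ[h/d](ρ[y/z](T)))) → 1

== RESULT ==
u | c | d | v | y | f | h
q | 3 | 3 | t | t | 8 | 3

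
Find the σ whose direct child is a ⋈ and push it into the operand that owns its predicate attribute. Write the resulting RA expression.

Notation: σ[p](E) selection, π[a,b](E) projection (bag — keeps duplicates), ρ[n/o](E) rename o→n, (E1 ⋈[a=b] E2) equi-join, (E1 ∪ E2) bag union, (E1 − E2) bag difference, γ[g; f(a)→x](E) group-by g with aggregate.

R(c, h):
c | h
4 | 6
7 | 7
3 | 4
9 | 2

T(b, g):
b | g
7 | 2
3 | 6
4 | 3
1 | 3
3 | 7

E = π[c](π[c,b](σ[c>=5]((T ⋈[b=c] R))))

σ filters on c, owned by the right side.
E' = π[c](π[c,b]((T ⋈[b=c] σ[c>=5](R))))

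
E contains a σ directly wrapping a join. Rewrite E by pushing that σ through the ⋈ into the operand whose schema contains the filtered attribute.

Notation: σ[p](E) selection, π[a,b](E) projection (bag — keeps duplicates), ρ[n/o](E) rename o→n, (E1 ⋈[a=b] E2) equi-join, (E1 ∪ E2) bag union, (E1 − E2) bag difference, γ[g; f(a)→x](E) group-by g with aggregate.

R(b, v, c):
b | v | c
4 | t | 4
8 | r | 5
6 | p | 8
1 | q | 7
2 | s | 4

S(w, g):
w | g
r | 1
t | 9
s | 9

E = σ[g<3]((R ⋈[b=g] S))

σ filters on g, owned by the right side.
E' = (R ⋈[b=g] σ[g<3](S))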